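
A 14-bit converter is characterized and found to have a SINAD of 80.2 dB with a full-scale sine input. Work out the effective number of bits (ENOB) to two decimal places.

13.03 bits

ENOB = (SINAD − 1.76) / 6.02 = (80.2 − 1.76)/6.02 = 13.030.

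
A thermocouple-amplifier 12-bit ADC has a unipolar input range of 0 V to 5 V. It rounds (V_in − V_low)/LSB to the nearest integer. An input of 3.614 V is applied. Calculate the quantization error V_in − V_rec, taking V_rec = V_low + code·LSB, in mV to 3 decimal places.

LSB = 5/2^12 = 1.221 mV.
(3.614 − 0)/0.0012207 = 2960.5888; round gives code 2961.
Reconstructed: 3.614502 V.
Error = 3.614 − 3.614502 = -0.000501953 V = -0.502 mV.

-0.502 mV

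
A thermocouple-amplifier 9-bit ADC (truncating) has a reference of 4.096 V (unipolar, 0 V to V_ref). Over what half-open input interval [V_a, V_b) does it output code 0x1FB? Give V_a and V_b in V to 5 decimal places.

LSB = 4.096/2^9 = 8.000 mV.
Code 0x1FB = 507 decimal.
V_a = V_low + 507·LSB = 4.056 V; V_b = V_low + 508·LSB = 4.064 V.

[4.05600 V, 4.06400 V)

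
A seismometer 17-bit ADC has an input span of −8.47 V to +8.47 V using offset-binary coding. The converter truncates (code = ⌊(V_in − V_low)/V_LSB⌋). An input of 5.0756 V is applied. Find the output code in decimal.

Full-scale span = 16.94 V; LSB = 16.94/2^17 = 129.24 µV.
(V_in − V_low)/LSB = (5.0756 − (−8.47)) / 0.000129242 = 104808.080.
⌊·⌋(104808.080) = 104808.

code 104808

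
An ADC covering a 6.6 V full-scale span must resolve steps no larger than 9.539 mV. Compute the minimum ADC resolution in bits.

Number of steps required ≥ 6.6 V / 9.539 mV = 691.90.
Need 2^N ≥ 691.90; 2^9 = 512, 2^10 = 1024.
Minimum N = 10.

10 bits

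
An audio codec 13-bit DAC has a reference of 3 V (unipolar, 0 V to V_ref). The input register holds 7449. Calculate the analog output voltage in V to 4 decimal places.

LSB = 3 V / 2^13 = 366.21 µV.
V_out = 0 + 7449 × 0.000366211 V = 2.72791 V.

2.7279 V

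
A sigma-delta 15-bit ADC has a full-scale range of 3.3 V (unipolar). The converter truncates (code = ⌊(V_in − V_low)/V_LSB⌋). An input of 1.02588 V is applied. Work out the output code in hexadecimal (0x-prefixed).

code 0x27CA (decimal 10186)

Full-scale span = 3.3 V; LSB = 3.3/2^15 = 100.71 µV.
(1.02588 − 0) / 0.000100708 = 10186.678 LSBs.
So the output code is 10186.
In hexadecimal (0x-prefixed): 0x27CA.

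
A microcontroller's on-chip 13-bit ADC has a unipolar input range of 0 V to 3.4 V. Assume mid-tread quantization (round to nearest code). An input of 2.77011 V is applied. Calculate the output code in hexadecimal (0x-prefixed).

code 0x1A12 (decimal 6674)

With 8192 levels over 3.4 V, one step is 415.04 µV.
(2.77011 − 0) / 0.000415039 = 6674.336 LSBs.
Round → code 6674.
In hexadecimal (0x-prefixed): 0x1A12.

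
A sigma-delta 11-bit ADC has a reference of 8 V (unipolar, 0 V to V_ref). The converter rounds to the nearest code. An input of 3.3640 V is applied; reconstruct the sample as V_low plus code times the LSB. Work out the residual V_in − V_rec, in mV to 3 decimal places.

One LSB is 8 V / 2048 = 3.906 mV.
Scaled input = 861.1840 LSBs, so code = 861.
Code 861 maps back to 0 + 861×0.00390625 V = 3.3632812 V.
Difference: 0.00071875 V → 0.719 mV.

0.719 mV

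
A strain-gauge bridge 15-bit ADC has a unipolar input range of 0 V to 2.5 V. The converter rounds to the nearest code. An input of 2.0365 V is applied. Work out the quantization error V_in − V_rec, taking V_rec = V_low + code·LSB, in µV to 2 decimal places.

LSB = 2.5/2^15 = 76.29 µV.
Scaled input = 26692.8128 LSBs, so code = 26693.
Reconstructed: 2.0365143 V.
Error = 2.0365 − 2.0365143 = -1.42822e-05 V = -14.28 µV.

-14.28 µV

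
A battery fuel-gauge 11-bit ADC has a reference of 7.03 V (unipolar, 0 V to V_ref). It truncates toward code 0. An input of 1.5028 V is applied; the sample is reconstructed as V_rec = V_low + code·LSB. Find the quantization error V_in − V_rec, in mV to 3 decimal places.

Step size: 7.03 V ÷ 2^11 = 3.433 mV.
Scaled input = 437.8001 LSBs, so code = 437.
Code 437 maps back to 0 + 437×0.00343262 V = 1.5000537 V.
V_in − V_rec = 0.00274629 V = 2.746 mV.

2.746 mV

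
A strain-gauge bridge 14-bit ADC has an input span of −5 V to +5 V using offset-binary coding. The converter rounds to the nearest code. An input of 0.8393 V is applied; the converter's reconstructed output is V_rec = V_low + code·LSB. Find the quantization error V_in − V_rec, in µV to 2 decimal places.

LSB = 10/2^14 = 0.610 mV.
Scaled input = 9567.1091 LSBs, so code = 9567.
Reconstructed: 0.8392334 V.
Difference: 6.66016e-05 V → 66.60 µV.

66.60 µV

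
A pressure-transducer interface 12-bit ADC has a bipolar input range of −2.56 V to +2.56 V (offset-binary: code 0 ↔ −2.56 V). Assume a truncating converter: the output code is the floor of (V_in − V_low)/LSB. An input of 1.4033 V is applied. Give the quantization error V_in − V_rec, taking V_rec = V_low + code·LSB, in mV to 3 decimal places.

One LSB is 5.12 V / 4096 = 1.250 mV.
(V_in − V_low)/LSB = (1.4033 − (−2.56))/0.00125 = 3170.6400 → code 3170 (floor).
Reconstructed: 1.4025 V.
Error = 1.4033 − 1.4025 = 0.0008 V = 0.800 mV.

0.800 mV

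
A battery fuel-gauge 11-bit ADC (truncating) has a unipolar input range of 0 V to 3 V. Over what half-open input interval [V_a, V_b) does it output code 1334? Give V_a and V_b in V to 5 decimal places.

[1.95410 V, 1.95557 V)

LSB = 3/2^11 = 1.465 mV.
V_a = V_low + 1334·LSB = 1.9541 V; V_b = V_low + 1335·LSB = 1.95557 V.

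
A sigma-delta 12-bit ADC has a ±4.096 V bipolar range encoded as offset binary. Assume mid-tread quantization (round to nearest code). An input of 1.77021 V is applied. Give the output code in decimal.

code 2933

LSB = 8.192 V / 4096 = 2.000 mV.
Input sits at 2933.105 steps above V_low.
So the output code is 2933.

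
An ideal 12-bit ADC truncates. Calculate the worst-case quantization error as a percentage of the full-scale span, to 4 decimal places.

0.0244 %

Truncating → worst-case error = 1 LSB = V_FS/2^12, so 100/4096 = 0.0244141 % of full scale.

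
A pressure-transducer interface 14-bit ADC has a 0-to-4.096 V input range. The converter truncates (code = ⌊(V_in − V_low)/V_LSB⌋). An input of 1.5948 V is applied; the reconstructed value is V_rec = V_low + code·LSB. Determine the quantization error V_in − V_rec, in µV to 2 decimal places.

50.00 µV

One LSB is 4.096 V / 16384 = 250.00 µV.
(1.5948 − 0)/0.00025 = 6379.2000; ⌊·⌋ gives code 6379.
V_rec = 0 + 6379·0.00025 = 1.59475 V.
Difference: 5e-05 V → 50.00 µV.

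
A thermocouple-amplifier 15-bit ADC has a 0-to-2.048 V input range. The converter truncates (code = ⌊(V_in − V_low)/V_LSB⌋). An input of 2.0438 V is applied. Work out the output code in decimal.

code 32700

LSB = 2.048 V / 32768 = 62.50 µV.
(2.0438 − 0) / 6.25e-05 = 32700.800 LSBs.
So the output code is 32700.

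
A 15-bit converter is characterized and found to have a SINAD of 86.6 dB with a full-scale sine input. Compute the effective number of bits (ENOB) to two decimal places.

ENOB = (SINAD − 1.76) / 6.02 = (86.6 − 1.76)/6.02 = 14.093.

14.09 bits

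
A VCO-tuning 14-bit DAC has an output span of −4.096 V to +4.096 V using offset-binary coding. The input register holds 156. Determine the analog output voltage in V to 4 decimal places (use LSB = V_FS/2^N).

-4.0180 V

LSB = 8.192 V / 2^14 = 0.500 mV.
V_out = (−4.096) + 156 × 0.0005 V = -4.018 V.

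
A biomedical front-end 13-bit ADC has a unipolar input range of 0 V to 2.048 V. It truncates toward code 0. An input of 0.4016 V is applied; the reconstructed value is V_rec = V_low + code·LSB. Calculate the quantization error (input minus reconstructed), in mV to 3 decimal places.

0.100 mV

LSB = 2.048/2^13 = 250.00 µV.
(0.4016 − 0)/0.00025 = 1606.4000; ⌊·⌋ gives code 1606.
V_rec = 0 + 1606·0.00025 = 0.4015 V.
Difference: 0.0001 V → 0.100 mV.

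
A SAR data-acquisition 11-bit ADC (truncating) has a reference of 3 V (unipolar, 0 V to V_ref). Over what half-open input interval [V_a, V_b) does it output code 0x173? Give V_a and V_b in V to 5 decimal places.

[0.54346 V, 0.54492 V)

LSB = 3/2^11 = 1.465 mV.
Code 0x173 = 371 decimal.
V_a = V_low + 371·LSB = 0.543457 V; V_b = V_low + 372·LSB = 0.544922 V.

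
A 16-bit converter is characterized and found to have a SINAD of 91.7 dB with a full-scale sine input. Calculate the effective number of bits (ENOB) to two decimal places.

ENOB = (SINAD − 1.76) / 6.02 = (91.7 − 1.76)/6.02 = 14.940.

14.94 bits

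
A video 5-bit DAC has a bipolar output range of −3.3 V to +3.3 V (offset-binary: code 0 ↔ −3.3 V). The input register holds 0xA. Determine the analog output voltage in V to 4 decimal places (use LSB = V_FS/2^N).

LSB = 6.6 V / 2^5 = 206.250 mV.
Code 0xA = 10 decimal.
V_out = (−3.3) + 10 × 0.20625 V = -1.2375 V.

-1.2375 V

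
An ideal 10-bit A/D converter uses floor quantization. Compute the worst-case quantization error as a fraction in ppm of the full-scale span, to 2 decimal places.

Truncating → worst-case error = 1 LSB = V_FS/2^10, so 1e+06/1024 = 976.562 ppm of full scale.

976.56 ppm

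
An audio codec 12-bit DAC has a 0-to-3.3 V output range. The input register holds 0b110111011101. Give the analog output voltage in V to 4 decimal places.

LSB = 3.3 V / 2^12 = 0.806 mV.
Code 0b110111011101 = 3549 decimal.
V_out = 0 + 3549 × 0.000805664 V = 2.8593 V.

2.8593 V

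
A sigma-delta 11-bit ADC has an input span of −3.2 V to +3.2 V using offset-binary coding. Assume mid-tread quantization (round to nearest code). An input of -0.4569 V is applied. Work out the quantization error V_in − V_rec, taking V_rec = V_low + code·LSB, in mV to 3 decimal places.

-0.650 mV

Step size: 6.4 V ÷ 2^11 = 3.125 mV.
(-0.4569 − (−3.2))/0.003125 = 877.7920; round gives code 878.
Reconstructed: -0.45625 V.
Difference: -0.00065 V → -0.650 mV.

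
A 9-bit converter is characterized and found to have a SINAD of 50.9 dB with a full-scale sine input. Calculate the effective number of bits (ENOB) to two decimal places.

ENOB = (SINAD − 1.76) / 6.02 = (50.9 − 1.76)/6.02 = 8.163.

8.16 bits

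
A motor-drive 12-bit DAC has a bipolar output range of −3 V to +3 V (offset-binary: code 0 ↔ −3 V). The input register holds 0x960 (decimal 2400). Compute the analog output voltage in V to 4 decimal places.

0.5156 V

LSB = 6 V / 2^12 = 1.465 mV.
Code 0x960 = 2400 decimal.
V_out = (−3) + 2400 × 0.00146484 V = 0.515625 V.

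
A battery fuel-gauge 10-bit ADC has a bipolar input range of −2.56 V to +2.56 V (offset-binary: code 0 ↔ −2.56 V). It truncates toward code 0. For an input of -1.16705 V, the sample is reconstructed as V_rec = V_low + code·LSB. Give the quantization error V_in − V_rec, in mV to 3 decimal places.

2.950 mV

One LSB is 5.12 V / 1024 = 5.000 mV.
Scaled input = 278.5900 LSBs, so code = 278.
Reconstructed: -1.17 V.
Difference: 0.00295 V → 2.950 mV.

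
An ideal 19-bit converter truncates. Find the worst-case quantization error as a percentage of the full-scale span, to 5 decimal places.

0.00019 %

Truncating → worst-case error = 1 LSB = V_FS/2^19, so 100/524288 = 0.000190735 % of full scale.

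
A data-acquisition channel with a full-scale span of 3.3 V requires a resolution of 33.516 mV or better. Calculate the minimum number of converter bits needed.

Number of steps required ≥ 3.3 V / 33.516 mV = 98.46.
Need 2^N ≥ 98.46; 2^6 = 64, 2^7 = 128.
Minimum N = 7.

7 bits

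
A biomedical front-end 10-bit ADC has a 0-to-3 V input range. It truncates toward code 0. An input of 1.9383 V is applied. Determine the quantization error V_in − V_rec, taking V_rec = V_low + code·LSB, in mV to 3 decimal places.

One LSB is 3 V / 1024 = 2.930 mV.
Scaled input = 661.6064 LSBs, so code = 661.
Code 661 maps back to 0 + 661×0.00292969 V = 1.9365234 V.
Error = 1.9383 − 1.9365234 = 0.00177656 V = 1.777 mV.

1.777 mV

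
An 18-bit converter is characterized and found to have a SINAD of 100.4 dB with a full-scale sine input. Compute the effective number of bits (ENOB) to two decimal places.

ENOB = (SINAD − 1.76) / 6.02 = (100.4 − 1.76)/6.02 = 16.385.

16.39 bits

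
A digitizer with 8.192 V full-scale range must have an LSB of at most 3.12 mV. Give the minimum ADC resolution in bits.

Number of steps required ≥ 8.192 V / 3.12 mV = 2625.64.
Need 2^N ≥ 2625.64; 2^11 = 2048, 2^12 = 4096.
Minimum N = 12.

12 bits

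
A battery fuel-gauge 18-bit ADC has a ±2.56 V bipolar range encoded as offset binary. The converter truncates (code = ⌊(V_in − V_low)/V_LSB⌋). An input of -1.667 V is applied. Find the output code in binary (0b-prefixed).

LSB = 5.12 V / 262144 = 19.53 µV.
Input sits at 45721.600 steps above V_low.
⌊·⌋(45721.600) = 45721.
In binary (0b-prefixed): 0b1011001010011001.

code 0b1011001010011001 (decimal 45721)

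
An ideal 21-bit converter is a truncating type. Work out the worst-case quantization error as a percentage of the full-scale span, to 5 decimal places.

Truncating → worst-case error = 1 LSB = V_FS/2^21, so 100/2097152 = 4.76837e-05 % of full scale.

0.00005 %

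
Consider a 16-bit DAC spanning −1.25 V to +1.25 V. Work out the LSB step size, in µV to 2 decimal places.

Full-scale span = 2.5 V.
LSB = 2.5 / 2^16 = 2.5 / 65536 = 3.8147e-05 V = 38.15 µV.

38.15 µV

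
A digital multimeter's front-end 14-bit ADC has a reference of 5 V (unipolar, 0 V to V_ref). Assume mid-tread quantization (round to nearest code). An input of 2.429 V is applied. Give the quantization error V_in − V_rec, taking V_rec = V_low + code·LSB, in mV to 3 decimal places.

0.106 mV

LSB = 5/2^14 = 305.18 µV.
(V_in − V_low)/LSB = (2.429 − 0)/0.000305176 = 7959.3472 → code 7959 (round).
V_rec = 0 + 7959·0.000305176 = 2.428894 V.
Error = 2.429 − 2.428894 = 0.000105957 V = 0.106 mV.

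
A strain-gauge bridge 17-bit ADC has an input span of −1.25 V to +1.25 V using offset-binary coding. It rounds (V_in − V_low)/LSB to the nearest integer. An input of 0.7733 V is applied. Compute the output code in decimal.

Full-scale span = 2.5 V; LSB = 2.5/2^17 = 19.07 µV.
Input sits at 106079.191 steps above V_low.
Round → code 106079.

code 106079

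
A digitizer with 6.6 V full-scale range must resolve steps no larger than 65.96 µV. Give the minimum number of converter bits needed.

Number of steps required ≥ 6.6 V / 65.96 µV = 100060.64.
Need 2^N ≥ 100060.64; 2^16 = 65536, 2^17 = 131072.
Minimum N = 17.

17 bits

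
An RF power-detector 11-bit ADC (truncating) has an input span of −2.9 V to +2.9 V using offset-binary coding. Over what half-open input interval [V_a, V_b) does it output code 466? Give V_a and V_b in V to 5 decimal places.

[-1.58027 V, -1.57744 V)

LSB = 5.8/2^11 = 2.832 mV.
V_a = V_low + 466·LSB = -1.58027 V; V_b = V_low + 467·LSB = -1.57744 V.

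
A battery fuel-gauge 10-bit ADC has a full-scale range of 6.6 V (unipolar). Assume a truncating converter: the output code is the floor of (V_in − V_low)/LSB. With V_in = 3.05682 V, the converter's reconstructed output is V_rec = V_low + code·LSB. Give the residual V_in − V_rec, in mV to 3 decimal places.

LSB = 6.6/2^10 = 6.445 mV.
(V_in − V_low)/LSB = (3.05682 − 0)/0.00644531 = 474.2703 → code 474 (floor).
Reconstructed: 3.0550781 V.
V_in − V_rec = 0.00174187 V = 1.742 mV.

1.742 mV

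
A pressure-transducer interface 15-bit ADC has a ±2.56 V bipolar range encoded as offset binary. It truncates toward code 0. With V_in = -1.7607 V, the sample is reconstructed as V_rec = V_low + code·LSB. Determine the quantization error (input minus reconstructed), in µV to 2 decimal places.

81.25 µV

LSB = 5.12/2^15 = 156.25 µV.
Scaled input = 5115.5200 LSBs, so code = 5115.
Code 5115 maps back to (−2.56) + 5115×0.00015625 V = -1.7607812 V.
Difference: 8.125e-05 V → 81.25 µV.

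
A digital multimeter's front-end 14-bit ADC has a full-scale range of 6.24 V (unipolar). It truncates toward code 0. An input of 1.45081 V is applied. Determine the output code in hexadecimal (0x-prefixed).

Full-scale span = 6.24 V; LSB = 6.24/2^14 = 380.86 µV.
(1.45081 − 0) / 0.000380859 = 3809.306 LSBs.
Floor → code 3809.
In hexadecimal (0x-prefixed): 0xEE1.

code 0xEE1 (decimal 3809)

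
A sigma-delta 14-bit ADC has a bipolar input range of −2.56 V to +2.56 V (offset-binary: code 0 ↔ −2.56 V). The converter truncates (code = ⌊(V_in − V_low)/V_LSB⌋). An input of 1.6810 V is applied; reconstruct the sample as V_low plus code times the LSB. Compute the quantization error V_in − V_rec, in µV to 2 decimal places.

62.50 µV

LSB = 5.12/2^14 = 312.50 µV.
(V_in − V_low)/LSB = (1.6810 − (−2.56))/0.0003125 = 13571.2000 → code 13571 (floor).
Code 13571 maps back to (−2.56) + 13571×0.0003125 V = 1.6809375 V.
V_in − V_rec = 6.25e-05 V = 62.50 µV.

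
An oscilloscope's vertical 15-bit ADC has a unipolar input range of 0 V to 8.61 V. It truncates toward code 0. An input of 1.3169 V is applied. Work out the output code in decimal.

code 5011

With 32768 levels over 8.61 V, one step is 262.76 µV.
(V_in − V_low)/LSB = (1.3169 − 0) / 0.000262756 = 5011.868.
⌊·⌋(5011.868) = 5011.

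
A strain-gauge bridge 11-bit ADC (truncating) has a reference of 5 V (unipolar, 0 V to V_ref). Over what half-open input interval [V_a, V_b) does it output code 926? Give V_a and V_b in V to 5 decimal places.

[2.26074 V, 2.26318 V)

LSB = 5/2^11 = 2.441 mV.
V_a = V_low + 926·LSB = 2.26074 V; V_b = V_low + 927·LSB = 2.26318 V.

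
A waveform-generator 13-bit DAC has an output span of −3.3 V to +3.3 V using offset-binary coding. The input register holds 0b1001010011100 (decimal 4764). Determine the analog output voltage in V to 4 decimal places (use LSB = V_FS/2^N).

0.5382 V

LSB = 6.6 V / 2^13 = 0.806 mV.
Code 0b1001010011100 = 4764 decimal.
V_out = (−3.3) + 4764 × 0.000805664 V = 0.538184 V.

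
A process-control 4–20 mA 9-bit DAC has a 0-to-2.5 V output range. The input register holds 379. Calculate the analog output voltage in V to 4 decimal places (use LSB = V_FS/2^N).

1.8506 V

LSB = 2.5 V / 2^9 = 4.883 mV.
V_out = 0 + 379 × 0.00488281 V = 1.85059 V.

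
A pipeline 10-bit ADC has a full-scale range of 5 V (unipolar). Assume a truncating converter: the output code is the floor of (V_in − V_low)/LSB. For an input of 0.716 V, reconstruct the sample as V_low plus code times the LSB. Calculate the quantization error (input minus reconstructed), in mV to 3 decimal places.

One LSB is 5 V / 1024 = 4.883 mV.
(V_in − V_low)/LSB = (0.716 − 0)/0.00488281 = 146.6368 → code 146 (floor).
Reconstructed: 0.71289062 V.
Error = 0.716 − 0.71289062 = 0.00310938 V = 3.109 mV.

3.109 mV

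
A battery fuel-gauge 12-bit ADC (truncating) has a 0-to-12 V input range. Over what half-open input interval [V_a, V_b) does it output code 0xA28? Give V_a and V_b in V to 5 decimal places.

[7.61719 V, 7.62012 V)

LSB = 12/2^12 = 2.930 mV.
Code 0xA28 = 2600 decimal.
V_a = V_low + 2600·LSB = 7.61719 V; V_b = V_low + 2601·LSB = 7.62012 V.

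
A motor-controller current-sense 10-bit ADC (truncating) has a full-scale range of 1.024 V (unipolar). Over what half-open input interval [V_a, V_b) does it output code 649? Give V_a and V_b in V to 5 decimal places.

[0.64900 V, 0.65000 V)

LSB = 1.024/2^10 = 1.000 mV.
V_a = V_low + 649·LSB = 0.649 V; V_b = V_low + 650·LSB = 0.65 V.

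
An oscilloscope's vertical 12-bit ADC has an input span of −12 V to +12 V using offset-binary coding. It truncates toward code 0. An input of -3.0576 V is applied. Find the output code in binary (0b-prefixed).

code 0b10111110110 (decimal 1526)

LSB = 24 V / 4096 = 5.859 mV.
(-3.0576 − (−12)) / 0.00585938 = 1526.170 LSBs.
So the output code is 1526.
In binary (0b-prefixed): 0b10111110110.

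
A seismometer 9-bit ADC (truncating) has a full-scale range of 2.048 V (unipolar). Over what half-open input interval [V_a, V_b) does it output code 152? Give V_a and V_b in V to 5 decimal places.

[0.60800 V, 0.61200 V)

LSB = 2.048/2^9 = 4.000 mV.
V_a = V_low + 152·LSB = 0.608 V; V_b = V_low + 153·LSB = 0.612 V.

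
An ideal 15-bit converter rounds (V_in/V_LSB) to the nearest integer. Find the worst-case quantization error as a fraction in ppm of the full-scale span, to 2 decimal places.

15.26 ppm

Rounding → worst-case error = ½ LSB = V_FS/2^16, so 1e+06/65536 = 15.2588 ppm of full scale.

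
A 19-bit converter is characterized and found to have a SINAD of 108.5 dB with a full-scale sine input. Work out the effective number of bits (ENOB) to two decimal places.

ENOB = (SINAD − 1.76) / 6.02 = (108.5 − 1.76)/6.02 = 17.731.

17.73 bits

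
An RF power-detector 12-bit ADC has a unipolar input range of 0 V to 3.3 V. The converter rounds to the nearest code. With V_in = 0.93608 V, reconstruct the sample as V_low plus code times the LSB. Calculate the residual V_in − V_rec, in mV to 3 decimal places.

-0.102 mV

Step size: 3.3 V ÷ 2^12 = 0.806 mV.
(V_in − V_low)/LSB = (0.93608 − 0)/0.000805664 = 1161.8738 → code 1162 (round).
Code 1162 maps back to 0 + 1162×0.000805664 V = 0.93618164 V.
V_in − V_rec = -0.000101641 V = -0.102 mV.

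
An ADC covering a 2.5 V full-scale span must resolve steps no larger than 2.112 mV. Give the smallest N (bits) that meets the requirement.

11 bits

Number of steps required ≥ 2.5 V / 2.112 mV = 1183.71.
Need 2^N ≥ 1183.71; 2^10 = 1024, 2^11 = 2048.
Minimum N = 11.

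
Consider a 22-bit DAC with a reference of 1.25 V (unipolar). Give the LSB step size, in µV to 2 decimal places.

0.30 µV

Full-scale span = 1.25 V.
LSB = 1.25 / 2^22 = 1.25 / 4194304 = 2.98023e-07 V = 0.30 µV.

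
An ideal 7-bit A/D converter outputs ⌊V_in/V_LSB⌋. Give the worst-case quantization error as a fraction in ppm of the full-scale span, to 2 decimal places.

Truncating → worst-case error = 1 LSB = V_FS/2^7, so 1e+06/128 = 7812.5 ppm of full scale.

7812.50 ppm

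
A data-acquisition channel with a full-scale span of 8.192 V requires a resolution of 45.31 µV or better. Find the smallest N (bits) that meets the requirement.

Number of steps required ≥ 8.192 V / 45.31 µV = 180798.94.
Need 2^N ≥ 180798.94; 2^17 = 131072, 2^18 = 262144.
Minimum N = 18.

18 bits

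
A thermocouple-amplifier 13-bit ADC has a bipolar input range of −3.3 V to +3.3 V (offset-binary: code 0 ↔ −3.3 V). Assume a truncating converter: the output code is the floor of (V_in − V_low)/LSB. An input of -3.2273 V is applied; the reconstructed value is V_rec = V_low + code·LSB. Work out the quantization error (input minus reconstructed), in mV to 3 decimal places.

LSB = 6.6/2^13 = 0.806 mV.
(-3.2273 − (−3.3))/0.000805664 = 90.2361; ⌊·⌋ gives code 90.
Code 90 maps back to (−3.3) + 90×0.000805664 V = -3.2274902 V.
Difference: 0.000190234 V → 0.190 mV.

0.190 mV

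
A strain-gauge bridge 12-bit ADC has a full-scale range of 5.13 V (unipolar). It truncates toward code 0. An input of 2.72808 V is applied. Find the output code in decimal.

With 4096 levels over 5.13 V, one step is 1.252 mV.
(2.72808 − 0) / 0.00125244 = 2178.210 LSBs.
Floor → code 2178.

code 2178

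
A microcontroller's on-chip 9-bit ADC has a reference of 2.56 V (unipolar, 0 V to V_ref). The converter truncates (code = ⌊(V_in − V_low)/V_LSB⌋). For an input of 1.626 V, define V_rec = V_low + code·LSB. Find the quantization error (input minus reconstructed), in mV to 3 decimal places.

Step size: 2.56 V ÷ 2^9 = 5.000 mV.
(1.626 − 0)/0.005 = 325.2000; ⌊·⌋ gives code 325.
Code 325 maps back to 0 + 325×0.005 V = 1.625 V.
V_in − V_rec = 0.001 V = 1.000 mV.

1.000 mV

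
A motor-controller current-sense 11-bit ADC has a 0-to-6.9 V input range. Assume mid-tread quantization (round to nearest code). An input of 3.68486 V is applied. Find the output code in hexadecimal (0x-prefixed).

code 0x446 (decimal 1094)

With 2048 levels over 6.9 V, one step is 3.369 mV.
Input sits at 1093.709 steps above V_low.
Round → code 1094.
In hexadecimal (0x-prefixed): 0x446.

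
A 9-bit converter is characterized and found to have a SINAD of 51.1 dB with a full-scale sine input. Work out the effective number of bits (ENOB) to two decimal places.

8.20 bits

ENOB = (SINAD − 1.76) / 6.02 = (51.1 − 1.76)/6.02 = 8.196.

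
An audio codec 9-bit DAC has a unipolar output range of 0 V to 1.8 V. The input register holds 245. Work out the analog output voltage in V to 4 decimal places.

LSB = 1.8 V / 2^9 = 3.516 mV.
V_out = 0 + 245 × 0.00351563 V = 0.861328 V.

0.8613 V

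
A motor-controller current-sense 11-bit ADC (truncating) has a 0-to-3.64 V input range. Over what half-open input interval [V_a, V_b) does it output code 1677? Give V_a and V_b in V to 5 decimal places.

[2.98061 V, 2.98238 V)

LSB = 3.64/2^11 = 1.777 mV.
V_a = V_low + 1677·LSB = 2.98061 V; V_b = V_low + 1678·LSB = 2.98238 V.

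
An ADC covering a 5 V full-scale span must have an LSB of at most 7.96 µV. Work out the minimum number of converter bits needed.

20 bits

Number of steps required ≥ 5 V / 7.96 µV = 628140.70.
Need 2^N ≥ 628140.70; 2^19 = 524288, 2^20 = 1048576.
Minimum N = 20.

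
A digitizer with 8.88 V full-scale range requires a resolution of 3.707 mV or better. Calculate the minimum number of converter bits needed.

Number of steps required ≥ 8.88 V / 3.707 mV = 2395.47.
Need 2^N ≥ 2395.47; 2^11 = 2048, 2^12 = 4096.
Minimum N = 12.

12 bits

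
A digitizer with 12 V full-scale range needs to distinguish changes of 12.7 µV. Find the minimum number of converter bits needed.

Number of steps required ≥ 12 V / 12.7 µV = 944881.89.
Need 2^N ≥ 944881.89; 2^19 = 524288, 2^20 = 1048576.
Minimum N = 20.

20 bits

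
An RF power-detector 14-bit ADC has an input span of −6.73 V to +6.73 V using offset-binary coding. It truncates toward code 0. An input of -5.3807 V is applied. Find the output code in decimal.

code 1642

With 16384 levels over 13.46 V, one step is 0.822 mV.
(-5.3807 − (−6.73)) / 0.000821533 = 1642.417 LSBs.
⌊·⌋(1642.417) = 1642.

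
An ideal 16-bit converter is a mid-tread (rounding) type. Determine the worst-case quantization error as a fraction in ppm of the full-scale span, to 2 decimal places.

Rounding → worst-case error = ½ LSB = V_FS/2^17, so 1e+06/131072 = 7.62939 ppm of full scale.

7.63 ppm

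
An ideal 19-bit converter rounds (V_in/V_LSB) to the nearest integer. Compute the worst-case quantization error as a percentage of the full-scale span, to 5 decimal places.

Rounding → worst-case error = ½ LSB = V_FS/2^20, so 100/1048576 = 9.53674e-05 % of full scale.

0.00010 %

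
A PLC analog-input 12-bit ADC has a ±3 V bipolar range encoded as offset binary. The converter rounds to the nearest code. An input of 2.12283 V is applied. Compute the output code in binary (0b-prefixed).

code 0b110110101001 (decimal 3497)

Full-scale span = 6 V; LSB = 6/2^12 = 1.465 mV.
Input sits at 3497.185 steps above V_low.
Round → code 3497.
In binary (0b-prefixed): 0b110110101001.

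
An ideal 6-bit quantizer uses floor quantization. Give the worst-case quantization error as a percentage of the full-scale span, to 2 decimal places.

Truncating → worst-case error = 1 LSB = V_FS/2^6, so 100/64 = 1.5625 % of full scale.

1.56 %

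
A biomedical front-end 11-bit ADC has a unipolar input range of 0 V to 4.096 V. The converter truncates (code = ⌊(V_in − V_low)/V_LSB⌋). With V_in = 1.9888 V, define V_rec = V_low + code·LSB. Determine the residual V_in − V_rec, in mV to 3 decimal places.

0.800 mV

One LSB is 4.096 V / 2048 = 2.000 mV.
(1.9888 − 0)/0.002 = 994.4000; ⌊·⌋ gives code 994.
V_rec = 0 + 994·0.002 = 1.988 V.
Difference: 0.0008 V → 0.800 mV.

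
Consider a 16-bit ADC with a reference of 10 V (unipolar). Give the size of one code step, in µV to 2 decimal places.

152.59 µV

Full-scale span = 10 V.
LSB = 10 / 2^16 = 10 / 65536 = 0.000152588 V = 152.59 µV.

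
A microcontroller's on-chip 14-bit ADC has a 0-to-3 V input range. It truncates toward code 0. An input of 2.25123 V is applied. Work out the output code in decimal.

Full-scale span = 3 V; LSB = 3/2^14 = 183.11 µV.
Input sits at 12294.717 steps above V_low.
So the output code is 12294.

code 12294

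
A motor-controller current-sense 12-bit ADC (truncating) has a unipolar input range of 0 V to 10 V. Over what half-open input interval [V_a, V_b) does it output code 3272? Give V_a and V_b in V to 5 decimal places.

[7.98828 V, 7.99072 V)

LSB = 10/2^12 = 2.441 mV.
V_a = V_low + 3272·LSB = 7.98828 V; V_b = V_low + 3273·LSB = 7.99072 V.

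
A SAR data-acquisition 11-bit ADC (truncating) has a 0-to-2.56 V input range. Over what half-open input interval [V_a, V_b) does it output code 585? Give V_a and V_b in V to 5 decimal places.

LSB = 2.56/2^11 = 1.250 mV.
V_a = V_low + 585·LSB = 0.73125 V; V_b = V_low + 586·LSB = 0.7325 V.

[0.73125 V, 0.73250 V)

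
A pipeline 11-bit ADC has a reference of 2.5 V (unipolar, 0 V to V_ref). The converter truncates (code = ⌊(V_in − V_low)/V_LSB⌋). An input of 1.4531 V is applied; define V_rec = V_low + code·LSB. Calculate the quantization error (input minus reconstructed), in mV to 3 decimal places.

Step size: 2.5 V ÷ 2^11 = 1.221 mV.
(1.4531 − 0)/0.0012207 = 1190.3795; ⌊·⌋ gives code 1190.
V_rec = 0 + 1190·0.0012207 = 1.4526367 V.
V_in − V_rec = 0.000463281 V = 0.463 mV.

0.463 mV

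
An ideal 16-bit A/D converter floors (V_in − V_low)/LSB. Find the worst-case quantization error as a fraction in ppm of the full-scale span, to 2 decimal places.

15.26 ppm

Truncating → worst-case error = 1 LSB = V_FS/2^16, so 1e+06/65536 = 15.2588 ppm of full scale.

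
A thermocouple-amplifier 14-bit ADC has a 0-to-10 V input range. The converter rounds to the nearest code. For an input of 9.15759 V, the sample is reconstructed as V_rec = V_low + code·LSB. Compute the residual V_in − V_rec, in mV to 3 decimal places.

-0.125 mV

LSB = 10/2^14 = 0.610 mV.
Scaled input = 15003.7955 LSBs, so code = 15004.
V_rec = 0 + 15004·0.000610352 = 9.1577148 V.
V_in − V_rec = -0.000124844 V = -0.125 mV.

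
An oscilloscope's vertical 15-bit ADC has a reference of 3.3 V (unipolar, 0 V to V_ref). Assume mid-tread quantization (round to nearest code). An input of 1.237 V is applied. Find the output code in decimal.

LSB = 3.3 V / 32768 = 100.71 µV.
(1.237 − 0) / 0.000100708 = 12283.035 LSBs.
round(12283.035) = 12283.

code 12283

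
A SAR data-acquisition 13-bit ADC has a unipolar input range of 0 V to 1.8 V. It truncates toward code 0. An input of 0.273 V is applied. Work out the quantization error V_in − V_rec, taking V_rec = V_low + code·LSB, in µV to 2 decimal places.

99.61 µV

One LSB is 1.8 V / 8192 = 219.73 µV.
(V_in − V_low)/LSB = (0.273 − 0)/0.000219727 = 1242.4533 → code 1242 (floor).
Code 1242 maps back to 0 + 1242×0.000219727 V = 0.27290039 V.
Difference: 9.96094e-05 V → 99.61 µV.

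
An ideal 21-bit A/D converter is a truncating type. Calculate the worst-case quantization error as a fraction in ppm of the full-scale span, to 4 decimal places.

0.4768 ppm

Truncating → worst-case error = 1 LSB = V_FS/2^21, so 1e+06/2097152 = 0.476837 ppm of full scale.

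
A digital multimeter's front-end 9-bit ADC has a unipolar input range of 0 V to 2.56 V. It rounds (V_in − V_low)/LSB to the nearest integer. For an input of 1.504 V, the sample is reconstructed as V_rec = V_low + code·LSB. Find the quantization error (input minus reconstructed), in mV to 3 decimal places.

One LSB is 2.56 V / 512 = 5.000 mV.
Scaled input = 300.8000 LSBs, so code = 301.
Code 301 maps back to 0 + 301×0.005 V = 1.505 V.
Difference: -0.001 V → -1.000 mV.

-1.000 mV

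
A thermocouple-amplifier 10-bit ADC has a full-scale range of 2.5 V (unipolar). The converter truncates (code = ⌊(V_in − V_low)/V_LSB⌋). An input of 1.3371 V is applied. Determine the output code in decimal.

LSB = 2.5 V / 1024 = 2.441 mV.
(1.3371 − 0) / 0.00244141 = 547.676 LSBs.
So the output code is 547.

code 547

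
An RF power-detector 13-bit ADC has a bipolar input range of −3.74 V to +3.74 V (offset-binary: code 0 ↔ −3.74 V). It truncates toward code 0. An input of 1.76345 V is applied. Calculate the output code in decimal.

LSB = 7.48 V / 8192 = 0.913 mV.
Input sits at 6027.308 steps above V_low.
Floor → code 6027.

code 6027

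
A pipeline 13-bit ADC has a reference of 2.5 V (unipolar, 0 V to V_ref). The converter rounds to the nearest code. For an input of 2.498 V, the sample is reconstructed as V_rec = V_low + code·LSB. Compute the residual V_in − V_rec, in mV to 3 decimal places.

0.136 mV

One LSB is 2.5 V / 8192 = 305.18 µV.
(V_in − V_low)/LSB = (2.498 − 0)/0.000305176 = 8185.4464 → code 8185 (round).
Reconstructed: 2.4978638 V.
Error = 2.498 − 2.4978638 = 0.00013623 V = 0.136 mV.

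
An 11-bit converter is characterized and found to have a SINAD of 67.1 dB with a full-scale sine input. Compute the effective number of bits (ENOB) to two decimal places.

10.85 bits

ENOB = (SINAD − 1.76) / 6.02 = (67.1 − 1.76)/6.02 = 10.854.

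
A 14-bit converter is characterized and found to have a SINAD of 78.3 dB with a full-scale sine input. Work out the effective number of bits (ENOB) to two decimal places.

ENOB = (SINAD − 1.76) / 6.02 = (78.3 − 1.76)/6.02 = 12.714.

12.71 bits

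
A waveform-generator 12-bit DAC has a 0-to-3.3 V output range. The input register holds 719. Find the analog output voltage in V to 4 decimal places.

0.5793 V

LSB = 3.3 V / 2^12 = 0.806 mV.
V_out = 0 + 719 × 0.000805664 V = 0.579272 V.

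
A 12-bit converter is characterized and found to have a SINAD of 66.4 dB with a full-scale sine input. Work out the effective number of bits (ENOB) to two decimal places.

10.74 bits

ENOB = (SINAD − 1.76) / 6.02 = (66.4 − 1.76)/6.02 = 10.738.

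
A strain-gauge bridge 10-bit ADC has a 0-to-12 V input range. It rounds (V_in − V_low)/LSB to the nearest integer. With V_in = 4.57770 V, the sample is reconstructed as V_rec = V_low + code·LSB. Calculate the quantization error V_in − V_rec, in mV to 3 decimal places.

LSB = 12/2^10 = 11.719 mV.
(V_in − V_low)/LSB = (4.57770 − 0)/0.0117188 = 390.6304 → code 391 (round).
Code 391 maps back to 0 + 391×0.0117188 V = 4.5820312 V.
Difference: -0.00433125 V → -4.331 mV.

-4.331 mV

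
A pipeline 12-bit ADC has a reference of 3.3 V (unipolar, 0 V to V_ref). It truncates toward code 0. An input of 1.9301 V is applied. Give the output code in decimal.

code 2395

LSB = 3.3 V / 4096 = 0.806 mV.
Input sits at 2395.664 steps above V_low.
So the output code is 2395.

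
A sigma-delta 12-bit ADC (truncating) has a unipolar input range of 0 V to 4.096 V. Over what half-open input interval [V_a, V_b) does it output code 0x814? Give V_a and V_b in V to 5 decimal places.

[2.06800 V, 2.06900 V)

LSB = 4.096/2^12 = 1.000 mV.
Code 0x814 = 2068 decimal.
V_a = V_low + 2068·LSB = 2.068 V; V_b = V_low + 2069·LSB = 2.069 V.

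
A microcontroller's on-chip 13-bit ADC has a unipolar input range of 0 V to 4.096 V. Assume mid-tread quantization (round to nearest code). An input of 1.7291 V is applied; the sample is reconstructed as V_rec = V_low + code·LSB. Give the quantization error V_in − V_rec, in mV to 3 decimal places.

LSB = 4.096/2^13 = 0.500 mV.
Scaled input = 3458.2000 LSBs, so code = 3458.
Reconstructed: 1.729 V.
V_in − V_rec = 0.0001 V = 0.100 mV.

0.100 mV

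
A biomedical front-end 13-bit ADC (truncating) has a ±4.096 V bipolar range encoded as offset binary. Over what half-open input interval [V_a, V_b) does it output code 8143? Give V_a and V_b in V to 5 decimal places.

[4.04700 V, 4.04800 V)

LSB = 8.192/2^13 = 1.000 mV.
V_a = V_low + 8143·LSB = 4.047 V; V_b = V_low + 8144·LSB = 4.048 V.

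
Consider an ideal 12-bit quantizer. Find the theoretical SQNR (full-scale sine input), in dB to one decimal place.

74.0 dB

SNR ≈ 6.02·N + 1.76 dB = 6.02·12 + 1.76 = 74.00 dB.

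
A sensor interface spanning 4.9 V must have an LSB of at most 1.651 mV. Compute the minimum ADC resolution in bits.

12 bits

Number of steps required ≥ 4.9 V / 1.651 mV = 2967.90.
Need 2^N ≥ 2967.90; 2^11 = 2048, 2^12 = 4096.
Minimum N = 12.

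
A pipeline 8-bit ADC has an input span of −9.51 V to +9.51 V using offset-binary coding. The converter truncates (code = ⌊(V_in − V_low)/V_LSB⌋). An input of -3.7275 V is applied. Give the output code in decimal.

code 77

LSB = 19.02 V / 256 = 74.297 mV.
(-3.7275 − (−9.51)) / 0.0742969 = 77.830 LSBs.
⌊·⌋(77.830) = 77.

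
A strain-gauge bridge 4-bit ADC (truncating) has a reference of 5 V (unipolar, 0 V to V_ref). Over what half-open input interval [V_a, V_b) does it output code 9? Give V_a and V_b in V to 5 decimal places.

LSB = 5/2^4 = 312.500 mV.
V_a = V_low + 9·LSB = 2.8125 V; V_b = V_low + 10·LSB = 3.125 V.

[2.81250 V, 3.12500 V)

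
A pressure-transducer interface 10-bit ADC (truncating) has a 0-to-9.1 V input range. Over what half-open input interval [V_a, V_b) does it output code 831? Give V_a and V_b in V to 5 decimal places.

[7.38486 V, 7.39375 V)

LSB = 9.1/2^10 = 8.887 mV.
V_a = V_low + 831·LSB = 7.38486 V; V_b = V_low + 832·LSB = 7.39375 V.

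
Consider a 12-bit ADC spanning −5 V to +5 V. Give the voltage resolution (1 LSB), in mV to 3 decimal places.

2.441 mV

Full-scale span = 10 V.
LSB = 10 / 2^12 = 10 / 4096 = 0.00244141 V = 2.441 mV.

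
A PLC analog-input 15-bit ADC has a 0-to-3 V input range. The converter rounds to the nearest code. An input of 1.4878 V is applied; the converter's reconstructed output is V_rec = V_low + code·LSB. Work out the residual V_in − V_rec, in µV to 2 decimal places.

One LSB is 3 V / 32768 = 91.55 µV.
Scaled input = 16250.7435 LSBs, so code = 16251.
Code 16251 maps back to 0 + 16251×9.15527e-05 V = 1.4878235 V.
V_in − V_rec = -2.34863e-05 V = -23.49 µV.

-23.49 µV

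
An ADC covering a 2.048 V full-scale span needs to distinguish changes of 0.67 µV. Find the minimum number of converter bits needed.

Number of steps required ≥ 2.048 V / 0.67 µV = 3056716.42.
Need 2^N ≥ 3056716.42; 2^21 = 2097152, 2^22 = 4194304.
Minimum N = 22.

22 bits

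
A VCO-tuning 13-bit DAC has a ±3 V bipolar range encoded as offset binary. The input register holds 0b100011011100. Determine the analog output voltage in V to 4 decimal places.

LSB = 6 V / 2^13 = 0.732 mV.
Code 0b100011011100 = 2268 decimal.
V_out = (−3) + 2268 × 0.000732422 V = -1.33887 V.

-1.3389 V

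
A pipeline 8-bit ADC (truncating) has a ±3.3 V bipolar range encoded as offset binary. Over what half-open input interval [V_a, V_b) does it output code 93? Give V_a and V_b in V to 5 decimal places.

LSB = 6.6/2^8 = 25.781 mV.
V_a = V_low + 93·LSB = -0.902344 V; V_b = V_low + 94·LSB = -0.876563 V.

[-0.90234 V, -0.87656 V)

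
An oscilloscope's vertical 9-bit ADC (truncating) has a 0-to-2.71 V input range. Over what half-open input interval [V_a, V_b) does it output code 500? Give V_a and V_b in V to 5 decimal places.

LSB = 2.71/2^9 = 5.293 mV.
V_a = V_low + 500·LSB = 2.64648 V; V_b = V_low + 501·LSB = 2.65178 V.

[2.64648 V, 2.65178 V)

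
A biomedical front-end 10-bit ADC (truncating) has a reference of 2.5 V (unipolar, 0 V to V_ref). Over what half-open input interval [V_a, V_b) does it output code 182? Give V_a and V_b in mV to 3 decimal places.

[444.336 mV, 446.777 mV)

LSB = 2.5/2^10 = 2.441 mV.
V_a = V_low + 182·LSB = 0.444336 V; V_b = V_low + 183·LSB = 0.446777 V.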